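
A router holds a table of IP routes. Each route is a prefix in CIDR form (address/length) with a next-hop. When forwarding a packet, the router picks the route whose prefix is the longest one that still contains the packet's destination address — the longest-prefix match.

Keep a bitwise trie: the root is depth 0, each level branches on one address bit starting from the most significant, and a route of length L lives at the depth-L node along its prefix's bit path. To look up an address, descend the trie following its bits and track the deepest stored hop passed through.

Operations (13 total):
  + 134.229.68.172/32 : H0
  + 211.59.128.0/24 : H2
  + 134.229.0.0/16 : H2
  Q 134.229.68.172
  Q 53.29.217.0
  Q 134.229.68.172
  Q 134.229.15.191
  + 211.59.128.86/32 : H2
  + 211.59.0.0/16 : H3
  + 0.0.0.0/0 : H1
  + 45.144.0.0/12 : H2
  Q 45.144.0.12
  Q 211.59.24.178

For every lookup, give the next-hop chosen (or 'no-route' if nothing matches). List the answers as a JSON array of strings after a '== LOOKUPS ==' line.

Apply in order:
  add 134.229.68.172/32 -> H0 at depth 32
  add 211.59.128.0/24 -> H2 at depth 24
  add 134.229.0.0/16 -> H2 at depth 16
  ? 134.229.68.172  path d0:-→d1:-→d2:-→d3:-→d4:-→d5:-→d6:-→d7:-→d8:-→d9:-→d10:-→d11:-→d12:-→d13:-→d14:-→d15:-→d16:H2→d17:-→d18:-→d19:-→d20:-→d21:-→d22:-→d23:-→d24:-→d25:-→d26:-→d27:-→d28:-→d29:-→d30:-→d31:-→d32:H0  best=H0
  ? 53.29.217.0  path d0:-  best=no-route
  ? 134.229.68.172  path d0:-→d1:-→d2:-→d3:-→d4:-→d5:-→d6:-→d7:-→d8:-→d9:-→d10:-→d11:-→d12:-→d13:-→d14:-→d15:-→d16:H2→d17:-→d18:-→d19:-→d20:-→d21:-→d22:-→d23:-→d24:-→d25:-→d26:-→d27:-→d28:-→d29:-→d30:-→d31:-→d32:H0  best=H0
  ? 134.229.15.191  path d0:-→d1:-→d2:-→d3:-→d4:-→d5:-→d6:-→d7:-→d8:-→d9:-→d10:-→d11:-→d12:-→d13:-→d14:-→d15:-→d16:H2→d17:-  best=H2
  add 211.59.128.86/32 -> H2 at depth 32
  add 211.59.0.0/16 -> H3 at depth 16
  add 0.0.0.0/0 -> H1 at depth 0
  add 45.144.0.0/12 -> H2 at depth 12
  ? 45.144.0.12  path d0:H1→d1:-→d2:-→d3:-→d4:-→d5:-→d6:-→d7:-→d8:-→d9:-→d10:-→d11:-→d12:H2  best=H2
  ? 211.59.24.178  path d0:H1→d1:-→d2:-→d3:-→d4:-→d5:-→d6:-→d7:-→d8:-→d9:-→d10:-→d11:-→d12:-→d13:-→d14:-→d15:-→d16:H3  best=H3

== LOOKUPS ==
["H0","no-route","H0","H2","H2","H3"]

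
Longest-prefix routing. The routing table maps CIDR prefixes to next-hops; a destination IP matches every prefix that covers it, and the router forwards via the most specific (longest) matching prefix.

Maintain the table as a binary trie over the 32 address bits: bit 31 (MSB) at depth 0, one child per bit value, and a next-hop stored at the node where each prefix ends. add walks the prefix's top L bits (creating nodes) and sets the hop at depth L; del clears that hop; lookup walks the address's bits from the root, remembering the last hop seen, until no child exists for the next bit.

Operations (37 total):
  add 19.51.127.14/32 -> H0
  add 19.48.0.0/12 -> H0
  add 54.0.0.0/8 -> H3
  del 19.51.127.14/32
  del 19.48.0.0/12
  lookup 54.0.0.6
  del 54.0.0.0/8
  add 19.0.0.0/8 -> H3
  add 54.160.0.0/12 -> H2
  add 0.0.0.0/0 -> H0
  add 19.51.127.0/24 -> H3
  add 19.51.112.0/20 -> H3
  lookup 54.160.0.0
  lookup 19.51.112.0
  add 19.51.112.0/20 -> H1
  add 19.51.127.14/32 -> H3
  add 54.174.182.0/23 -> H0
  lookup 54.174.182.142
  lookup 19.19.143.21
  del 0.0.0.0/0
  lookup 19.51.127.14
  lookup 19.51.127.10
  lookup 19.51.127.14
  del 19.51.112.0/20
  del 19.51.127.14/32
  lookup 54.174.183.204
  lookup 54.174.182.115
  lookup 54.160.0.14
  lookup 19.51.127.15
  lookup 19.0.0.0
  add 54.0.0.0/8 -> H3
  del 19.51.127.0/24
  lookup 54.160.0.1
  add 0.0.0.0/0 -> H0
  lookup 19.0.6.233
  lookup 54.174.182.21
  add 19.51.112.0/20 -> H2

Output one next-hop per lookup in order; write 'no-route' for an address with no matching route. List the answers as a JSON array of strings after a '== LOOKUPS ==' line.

Process each operation:
  + 19.51.127.14/32 (H0) depth=32
  + 19.48.0.0/12 (H0) depth=12
  + 54.0.0.0/8 (H3) depth=8
  - 19.51.127.14/32 clear@32
  - 19.48.0.0/12 clear@12
  ? 54.0.0.6  path d0:-→d1:-→d2:-→d3:-→d4:-→d5:-→d6:-→d7:-→d8:H3  best=H3
  - 54.0.0.0/8 clear@8
  + 19.0.0.0/8 (H3) depth=8
  + 54.160.0.0/12 (H2) depth=12
  + 0.0.0.0/0 (H0) depth=0
  + 19.51.127.0/24 (H3) depth=24
  + 19.51.112.0/20 (H3) depth=20
  ? 54.160.0.0  path d0:H0→d1:-→d2:-→d3:-→d4:-→d5:-→d6:-→d7:-→d8:-→d9:-→d10:-→d11:-→d12:H2  best=H2
  ? 19.51.112.0  path d0:H0→d1:-→d2:-→d3:-→d4:-→d5:-→d6:-→d7:-→d8:H3→d9:-→d10:-→d11:-→d12:-→d13:-→d14:-→d15:-→d16:-→d17:-→d18:-→d19:-→d20:H3  best=H3
  + 19.51.112.0/20 (H1) depth=20
  + 19.51.127.14/32 (H3) depth=32
  + 54.174.182.0/23 (H0) depth=23
  ? 54.174.182.142  path d0:H0→d1:-→d2:-→d3:-→d4:-→d5:-→d6:-→d7:-→d8:-→d9:-→d10:-→d11:-→d12:H2→d13:-→d14:-→d15:-→d16:-→d17:-→d18:-→d19:-→d20:-→d21:-→d22:-→d23:H0  best=H0
  ? 19.19.143.21  path d0:H0→d1:-→d2:-→d3:-→d4:-→d5:-→d6:-→d7:-→d8:H3→d9:-→d10:-  best=H3
  - 0.0.0.0/0 clear@0
  ? 19.51.127.14  path d0:-→d1:-→d2:-→d3:-→d4:-→d5:-→d6:-→d7:-→d8:H3→d9:-→d10:-→d11:-→d12:-→d13:-→d14:-→d15:-→d16:-→d17:-→d18:-→d19:-→d20:H1→d21:-→d22:-→d23:-→d24:H3→d25:-→d26:-→d27:-→d28:-→d29:-→d30:-→d31:-→d32:H3  best=H3
  ? 19.51.127.10  path d0:-→d1:-→d2:-→d3:-→d4:-→d5:-→d6:-→d7:-→d8:H3→d9:-→d10:-→d11:-→d12:-→d13:-→d14:-→d15:-→d16:-→d17:-→d18:-→d19:-→d20:H1→d21:-→d22:-→d23:-→d24:H3→d25:-→d26:-→d27:-→d28:-→d29:-  best=H3
  ? 19.51.127.14  path d0:-→d1:-→d2:-→d3:-→d4:-→d5:-→d6:-→d7:-→d8:H3→d9:-→d10:-→d11:-→d12:-→d13:-→d14:-→d15:-→d16:-→d17:-→d18:-→d19:-→d20:H1→d21:-→d22:-→d23:-→d24:H3→d25:-→d26:-→d27:-→d28:-→d29:-→d30:-→d31:-→d32:H3  best=H3
  - 19.51.112.0/20 clear@20
  - 19.51.127.14/32 clear@32
  ? 54.174.183.204  path d0:-→d1:-→d2:-→d3:-→d4:-→d5:-→d6:-→d7:-→d8:-→d9:-→d10:-→d11:-→d12:H2→d13:-→d14:-→d15:-→d16:-→d17:-→d18:-→d19:-→d20:-→d21:-→d22:-→d23:H0  best=H0
  ? 54.174.182.115  path d0:-→d1:-→d2:-→d3:-→d4:-→d5:-→d6:-→d7:-→d8:-→d9:-→d10:-→d11:-→d12:H2→d13:-→d14:-→d15:-→d16:-→d17:-→d18:-→d19:-→d20:-→d21:-→d22:-→d23:H0  best=H0
  ? 54.160.0.14  path d0:-→d1:-→d2:-→d3:-→d4:-→d5:-→d6:-→d7:-→d8:-→d9:-→d10:-→d11:-→d12:H2  best=H2
  ? 19.51.127.15  path d0:-→d1:-→d2:-→d3:-→d4:-→d5:-→d6:-→d7:-→d8:H3→d9:-→d10:-→d11:-→d12:-→d13:-→d14:-→d15:-→d16:-→d17:-→d18:-→d19:-→d20:-→d21:-→d22:-→d23:-→d24:H3→d25:-→d26:-→d27:-→d28:-→d29:-→d30:-→d31:-  best=H3
  ? 19.0.0.0  path d0:-→d1:-→d2:-→d3:-→d4:-→d5:-→d6:-→d7:-→d8:H3→d9:-→d10:-  best=H3
  + 54.0.0.0/8 (H3) depth=8
  - 19.51.127.0/24 clear@24
  ? 54.160.0.1  path d0:-→d1:-→d2:-→d3:-→d4:-→d5:-→d6:-→d7:-→d8:H3→d9:-→d10:-→d11:-→d12:H2  best=H2
  + 0.0.0.0/0 (H0) depth=0
  ? 19.0.6.233  path d0:H0→d1:-→d2:-→d3:-→d4:-→d5:-→d6:-→d7:-→d8:H3→d9:-→d10:-  best=H3
  ? 54.174.182.21  path d0:H0→d1:-→d2:-→d3:-→d4:-→d5:-→d6:-→d7:-→d8:H3→d9:-→d10:-→d11:-→d12:H2→d13:-→d14:-→d15:-→d16:-→d17:-→d18:-→d19:-→d20:-→d21:-→d22:-→d23:H0  best=H0
  + 19.51.112.0/20 (H2) depth=20

== LOOKUPS ==
["H3","H2","H3","H0","H3","H3","H3","H3","H0","H0","H2","H3","H3","H2","H3","H0"]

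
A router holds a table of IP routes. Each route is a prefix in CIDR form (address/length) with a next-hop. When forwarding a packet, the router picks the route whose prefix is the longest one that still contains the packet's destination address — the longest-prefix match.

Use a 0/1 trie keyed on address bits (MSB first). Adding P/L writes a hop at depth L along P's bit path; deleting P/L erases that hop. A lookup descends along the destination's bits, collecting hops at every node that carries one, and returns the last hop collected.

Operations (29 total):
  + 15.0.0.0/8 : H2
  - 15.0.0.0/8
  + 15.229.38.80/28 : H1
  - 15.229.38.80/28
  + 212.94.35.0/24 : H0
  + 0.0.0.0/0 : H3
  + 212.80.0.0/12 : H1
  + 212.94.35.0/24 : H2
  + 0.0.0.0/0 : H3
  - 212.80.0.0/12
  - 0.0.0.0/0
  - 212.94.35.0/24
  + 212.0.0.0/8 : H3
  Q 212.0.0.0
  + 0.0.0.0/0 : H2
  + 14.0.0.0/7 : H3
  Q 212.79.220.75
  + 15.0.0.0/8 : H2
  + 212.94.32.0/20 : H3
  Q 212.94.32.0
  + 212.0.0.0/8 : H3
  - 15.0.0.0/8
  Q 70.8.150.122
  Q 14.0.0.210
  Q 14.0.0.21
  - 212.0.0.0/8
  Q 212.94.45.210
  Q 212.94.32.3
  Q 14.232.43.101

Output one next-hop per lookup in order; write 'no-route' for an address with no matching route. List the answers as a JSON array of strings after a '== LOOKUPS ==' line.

Apply in order:
  add 15.0.0.0/8 -> H2 at depth 8
  - 15.0.0.0/8 clear@8
  add 15.229.38.80/28 -> H1 at depth 28
  - 15.229.38.80/28 clear@28
  add 212.94.35.0/24 -> H0 at depth 24
  add 0.0.0.0/0 -> H3 at depth 0
  add 212.80.0.0/12 -> H1 at depth 12
  add 212.94.35.0/24 -> H2 at depth 24
  add 0.0.0.0/0 -> H3 at depth 0
  - 212.80.0.0/12 clear@12
  - 0.0.0.0/0 clear@0
  - 212.94.35.0/24 clear@24
  add 212.0.0.0/8 -> H3 at depth 8
  Q 212.0.0.0: descend 110101000 ; hops seen [H3] ; pick H3
  add 0.0.0.0/0 -> H2 at depth 0
  add 14.0.0.0/7 -> H3 at depth 7
  Q 212.79.220.75: descend 11010100010 ; hops seen [H2,H3] ; pick H3
  add 15.0.0.0/8 -> H2 at depth 8
  add 212.94.32.0/20 -> H3 at depth 20
  Q 212.94.32.0: descend 1101010001011110001000 ; hops seen [H2,H3,H3] ; pick H3
  add 212.0.0.0/8 -> H3 at depth 8
  - 15.0.0.0/8 clear@8
  Q 70.8.150.122: descend 0 ; hops seen [H2] ; pick H2
  Q 14.0.0.210: descend 0000111 ; hops seen [H2,H3] ; pick H3
  Q 14.0.0.21: descend 0000111 ; hops seen [H2,H3] ; pick H3
  - 212.0.0.0/8 clear@8
  Q 212.94.45.210: descend 11010100010111100010 ; hops seen [H2,H3] ; pick H3
  Q 212.94.32.3: descend 1101010001011110001000 ; hops seen [H2,H3] ; pick H3
  Q 14.232.43.101: descend 0000111 ; hops seen [H2,H3] ; pick H3

== LOOKUPS ==
["H3","H3","H3","H2","H3","H3","H3","H3","H3"]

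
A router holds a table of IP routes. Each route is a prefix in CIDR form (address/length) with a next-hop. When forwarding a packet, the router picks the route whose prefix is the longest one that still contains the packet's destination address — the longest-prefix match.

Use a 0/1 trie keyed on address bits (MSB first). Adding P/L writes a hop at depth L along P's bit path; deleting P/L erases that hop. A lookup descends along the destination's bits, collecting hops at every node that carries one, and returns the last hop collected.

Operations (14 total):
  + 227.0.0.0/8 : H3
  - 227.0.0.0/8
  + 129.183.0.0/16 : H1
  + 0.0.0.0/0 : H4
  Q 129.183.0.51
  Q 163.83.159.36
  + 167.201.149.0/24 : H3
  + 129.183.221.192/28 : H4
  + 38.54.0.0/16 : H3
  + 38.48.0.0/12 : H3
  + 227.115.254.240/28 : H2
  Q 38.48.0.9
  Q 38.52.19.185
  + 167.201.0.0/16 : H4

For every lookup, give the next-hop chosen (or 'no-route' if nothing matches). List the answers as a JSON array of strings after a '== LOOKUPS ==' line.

Process each operation:
  + 227.0.0.0/8 (H3) depth=8
  - 227.0.0.0/8 clear@8
  + 129.183.0.0/16 (H1) depth=16
  + 0.0.0.0/0 (H4) depth=0
  ? 129.183.0.51  path d0:H4→d1:-→d2:-→d3:-→d4:-→d5:-→d6:-→d7:-→d8:-→d9:-→d10:-→d11:-→d12:-→d13:-→d14:-→d15:-→d16:H1  best=H1
  ? 163.83.159.36  path d0:H4→d1:-→d2:-  best=H4
  + 167.201.149.0/24 (H3) depth=24
  + 129.183.221.192/28 (H4) depth=28
  + 38.54.0.0/16 (H3) depth=16
  + 38.48.0.0/12 (H3) depth=12
  + 227.115.254.240/28 (H2) depth=28
  ? 38.48.0.9  path d0:H4→d1:-→d2:-→d3:-→d4:-→d5:-→d6:-→d7:-→d8:-→d9:-→d10:-→d11:-→d12:H3→d13:-  best=H3
  ? 38.52.19.185  path d0:H4→d1:-→d2:-→d3:-→d4:-→d5:-→d6:-→d7:-→d8:-→d9:-→d10:-→d11:-→d12:H3→d13:-→d14:-  best=H3
  + 167.201.0.0/16 (H4) depth=16

== LOOKUPS ==
["H1","H4","H3","H3"]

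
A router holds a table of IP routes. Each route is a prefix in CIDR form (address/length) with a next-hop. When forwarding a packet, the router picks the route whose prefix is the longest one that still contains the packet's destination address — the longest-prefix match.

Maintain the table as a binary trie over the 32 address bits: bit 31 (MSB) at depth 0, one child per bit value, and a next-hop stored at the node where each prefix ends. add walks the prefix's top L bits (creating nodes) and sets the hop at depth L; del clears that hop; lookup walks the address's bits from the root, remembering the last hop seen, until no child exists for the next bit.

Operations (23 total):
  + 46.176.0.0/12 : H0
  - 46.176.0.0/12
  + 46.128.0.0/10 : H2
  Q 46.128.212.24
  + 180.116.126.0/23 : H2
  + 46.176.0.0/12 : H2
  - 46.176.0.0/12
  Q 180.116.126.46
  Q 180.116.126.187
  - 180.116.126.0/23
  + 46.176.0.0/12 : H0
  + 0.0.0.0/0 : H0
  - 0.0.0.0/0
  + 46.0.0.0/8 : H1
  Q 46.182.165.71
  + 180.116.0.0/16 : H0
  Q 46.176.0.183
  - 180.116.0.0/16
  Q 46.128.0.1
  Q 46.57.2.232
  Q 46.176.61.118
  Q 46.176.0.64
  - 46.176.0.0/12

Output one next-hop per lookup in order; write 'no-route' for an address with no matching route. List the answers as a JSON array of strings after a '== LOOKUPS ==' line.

Apply in order:
  + 46.176.0.0/12 (H0) depth=12
  del 46.176.0.0/12 (clear depth 12)
  + 46.128.0.0/10 (H2) depth=10
  lookup 46.128.212.24: bits 0010111010 walk d0:-→d1:-→d2:-→d3:-→d4:-→d5:-→d6:-→d7:-→d8:-→d9:-→d10:H2 -> H2
  + 180.116.126.0/23 (H2) depth=23
  + 46.176.0.0/12 (H2) depth=12
  del 46.176.0.0/12 (clear depth 12)
  lookup 180.116.126.46: bits 10110100011101000111111 walk d0:-→d1:-→d2:-→d3:-→d4:-→d5:-→d6:-→d7:-→d8:-→d9:-→d10:-→d11:-→d12:-→d13:-→d14:-→d15:-→d16:-→d17:-→d18:-→d19:-→d20:-→d21:-→d22:-→d23:H2 -> H2
  lookup 180.116.126.187: bits 10110100011101000111111 walk d0:-→d1:-→d2:-→d3:-→d4:-→d5:-→d6:-→d7:-→d8:-→d9:-→d10:-→d11:-→d12:-→d13:-→d14:-→d15:-→d16:-→d17:-→d18:-→d19:-→d20:-→d21:-→d22:-→d23:H2 -> H2
  del 180.116.126.0/23 (clear depth 23)
  + 46.176.0.0/12 (H0) depth=12
  + 0.0.0.0/0 (H0) depth=0
  del 0.0.0.0/0 (clear depth 0)
  + 46.0.0.0/8 (H1) depth=8
  lookup 46.182.165.71: bits 001011101011 walk d0:-→d1:-→d2:-→d3:-→d4:-→d5:-→d6:-→d7:-→d8:H1→d9:-→d10:H2→d11:-→d12:H0 -> H0
  + 180.116.0.0/16 (H0) depth=16
  lookup 46.176.0.183: bits 001011101011 walk d0:-→d1:-→d2:-→d3:-→d4:-→d5:-→d6:-→d7:-→d8:H1→d9:-→d10:H2→d11:-→d12:H0 -> H0
  del 180.116.0.0/16 (clear depth 16)
  lookup 46.128.0.1: bits 0010111010 walk d0:-→d1:-→d2:-→d3:-→d4:-→d5:-→d6:-→d7:-→d8:H1→d9:-→d10:H2 -> H2
  lookup 46.57.2.232: bits 00101110 walk d0:-→d1:-→d2:-→d3:-→d4:-→d5:-→d6:-→d7:-→d8:H1 -> H1
  lookup 46.176.61.118: bits 001011101011 walk d0:-→d1:-→d2:-→d3:-→d4:-→d5:-→d6:-→d7:-→d8:H1→d9:-→d10:H2→d11:-→d12:H0 -> H0
  lookup 46.176.0.64: bits 001011101011 walk d0:-→d1:-→d2:-→d3:-→d4:-→d5:-→d6:-→d7:-→d8:H1→d9:-→d10:H2→d11:-→d12:H0 -> H0
  del 46.176.0.0/12 (clear depth 12)

== LOOKUPS ==
["H2","H2","H2","H0","H0","H2","H1","H0","H0"]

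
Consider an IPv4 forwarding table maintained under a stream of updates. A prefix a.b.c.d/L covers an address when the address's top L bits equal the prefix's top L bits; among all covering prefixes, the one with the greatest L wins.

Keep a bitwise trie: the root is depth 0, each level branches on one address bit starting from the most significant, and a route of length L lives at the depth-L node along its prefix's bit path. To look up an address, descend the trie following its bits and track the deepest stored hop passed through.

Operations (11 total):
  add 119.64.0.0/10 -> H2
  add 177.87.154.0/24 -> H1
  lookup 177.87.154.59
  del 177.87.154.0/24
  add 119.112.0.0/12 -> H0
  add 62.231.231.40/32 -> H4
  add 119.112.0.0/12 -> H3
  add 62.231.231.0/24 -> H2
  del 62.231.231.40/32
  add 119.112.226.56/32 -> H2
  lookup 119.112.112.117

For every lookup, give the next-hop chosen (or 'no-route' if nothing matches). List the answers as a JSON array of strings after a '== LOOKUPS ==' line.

Trace:
  add 119.64.0.0/10 -> H2 at depth 10
  add 177.87.154.0/24 -> H1 at depth 24
  Q 177.87.154.59: descend 101100010101011110011010 ; hops seen [H1] ; pick H1
  - 177.87.154.0/24 clear@24
  add 119.112.0.0/12 -> H0 at depth 12
  add 62.231.231.40/32 -> H4 at depth 32
  add 119.112.0.0/12 -> H3 at depth 12
  add 62.231.231.0/24 -> H2 at depth 24
  - 62.231.231.40/32 clear@32
  add 119.112.226.56/32 -> H2 at depth 32
  Q 119.112.112.117: descend 0111011101110000 ; hops seen [H2,H3] ; pick H3

== LOOKUPS ==
["H1","H3"]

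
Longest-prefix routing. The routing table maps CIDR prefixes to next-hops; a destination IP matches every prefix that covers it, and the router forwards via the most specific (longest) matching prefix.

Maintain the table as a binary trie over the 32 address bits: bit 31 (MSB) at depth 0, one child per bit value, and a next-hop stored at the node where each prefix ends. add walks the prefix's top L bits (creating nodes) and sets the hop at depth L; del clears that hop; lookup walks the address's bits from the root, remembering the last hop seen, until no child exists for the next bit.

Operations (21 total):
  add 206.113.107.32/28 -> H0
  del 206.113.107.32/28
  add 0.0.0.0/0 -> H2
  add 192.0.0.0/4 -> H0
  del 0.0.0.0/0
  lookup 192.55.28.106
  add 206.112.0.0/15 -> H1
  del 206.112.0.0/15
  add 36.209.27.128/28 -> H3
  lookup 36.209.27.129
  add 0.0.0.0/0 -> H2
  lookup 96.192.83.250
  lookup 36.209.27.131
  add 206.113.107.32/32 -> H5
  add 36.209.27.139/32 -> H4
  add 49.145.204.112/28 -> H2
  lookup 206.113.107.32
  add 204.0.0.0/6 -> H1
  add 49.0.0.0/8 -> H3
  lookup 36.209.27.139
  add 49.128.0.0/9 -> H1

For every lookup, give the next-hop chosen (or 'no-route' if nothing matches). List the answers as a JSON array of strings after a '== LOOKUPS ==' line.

Apply in order:
  add 206.113.107.32/28 -> H0 at depth 28
  del 206.113.107.32/28 (clear depth 28)
  add 0.0.0.0/0 -> H2 at depth 0
  add 192.0.0.0/4 -> H0 at depth 4
  del 0.0.0.0/0 (clear depth 0)
  lookup 192.55.28.106: bits 1100 walk d0:-→d1:-→d2:-→d3:-→d4:H0 -> H0
  add 206.112.0.0/15 -> H1 at depth 15
  del 206.112.0.0/15 (clear depth 15)
  add 36.209.27.128/28 -> H3 at depth 28
  lookup 36.209.27.129: bits 0010010011010001000110111000 walk d0:-→d1:-→d2:-→d3:-→d4:-→d5:-→d6:-→d7:-→d8:-→d9:-→d10:-→d11:-→d12:-→d13:-→d14:-→d15:-→d16:-→d17:-→d18:-→d19:-→d20:-→d21:-→d22:-→d23:-→d24:-→d25:-→d26:-→d27:-→d28:H3 -> H3
  add 0.0.0.0/0 -> H2 at depth 0
  lookup 96.192.83.250: bits 0 walk d0:H2→d1:- -> H2
  lookup 36.209.27.131: bits 0010010011010001000110111000 walk d0:H2→d1:-→d2:-→d3:-→d4:-→d5:-→d6:-→d7:-→d8:-→d9:-→d10:-→d11:-→d12:-→d13:-→d14:-→d15:-→d16:-→d17:-→d18:-→d19:-→d20:-→d21:-→d22:-→d23:-→d24:-→d25:-→d26:-→d27:-→d28:H3 -> H3
  add 206.113.107.32/32 -> H5 at depth 32
  add 36.209.27.139/32 -> H4 at depth 32
  add 49.145.204.112/28 -> H2 at depth 28
  lookup 206.113.107.32: bits 11001110011100010110101100100000 walk d0:H2→d1:-→d2:-→d3:-→d4:H0→d5:-→d6:-→d7:-→d8:-→d9:-→d10:-→d11:-→d12:-→d13:-→d14:-→d15:-→d16:-→d17:-→d18:-→d19:-→d20:-→d21:-→d22:-→d23:-→d24:-→d25:-→d26:-→d27:-→d28:-→d29:-→d30:-→d31:-→d32:H5 -> H5
  add 204.0.0.0/6 -> H1 at depth 6
  add 49.0.0.0/8 -> H3 at depth 8
  lookup 36.209.27.139: bits 00100100110100010001101110001011 walk d0:H2→d1:-→d2:-→d3:-→d4:-→d5:-→d6:-→d7:-→d8:-→d9:-→d10:-→d11:-→d12:-→d13:-→d14:-→d15:-→d16:-→d17:-→d18:-→d19:-→d20:-→d21:-→d22:-→d23:-→d24:-→d25:-→d26:-→d27:-→d28:H3→d29:-→d30:-→d31:-→d32:H4 -> H4
  add 49.128.0.0/9 -> H1 at depth 9

== LOOKUPS ==
["H0","H3","H2","H3","H5","H4"]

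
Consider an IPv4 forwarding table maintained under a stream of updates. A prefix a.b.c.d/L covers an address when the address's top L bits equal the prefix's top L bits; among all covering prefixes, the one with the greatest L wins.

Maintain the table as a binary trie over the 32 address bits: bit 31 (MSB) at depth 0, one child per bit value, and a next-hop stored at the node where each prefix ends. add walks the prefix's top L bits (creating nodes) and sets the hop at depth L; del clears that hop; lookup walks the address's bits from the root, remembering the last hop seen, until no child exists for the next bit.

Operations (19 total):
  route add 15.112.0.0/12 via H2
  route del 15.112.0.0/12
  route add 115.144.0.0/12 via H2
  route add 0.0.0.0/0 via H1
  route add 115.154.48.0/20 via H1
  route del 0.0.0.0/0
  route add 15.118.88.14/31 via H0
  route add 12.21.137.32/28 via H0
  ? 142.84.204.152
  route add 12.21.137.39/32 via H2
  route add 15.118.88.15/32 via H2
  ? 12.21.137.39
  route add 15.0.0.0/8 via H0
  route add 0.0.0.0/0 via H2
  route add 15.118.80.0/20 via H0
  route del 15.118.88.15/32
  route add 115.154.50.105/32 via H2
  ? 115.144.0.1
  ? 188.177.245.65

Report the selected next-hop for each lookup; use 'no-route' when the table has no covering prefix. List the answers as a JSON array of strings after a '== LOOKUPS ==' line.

Apply in order:
  add 15.112.0.0/12 -> H2 at depth 12
  del 15.112.0.0/12 (clear depth 12)
  add 115.144.0.0/12 -> H2 at depth 12
  add 0.0.0.0/0 -> H1 at depth 0
  add 115.154.48.0/20 -> H1 at depth 20
  del 0.0.0.0/0 (clear depth 0)
  add 15.118.88.14/31 -> H0 at depth 31
  add 12.21.137.32/28 -> H0 at depth 28
  Q 142.84.204.152: descend ε ; hops seen [∅] ; pick no-route
  add 12.21.137.39/32 -> H2 at depth 32
  add 15.118.88.15/32 -> H2 at depth 32
  Q 12.21.137.39: descend 00001100000101011000100100100111 ; hops seen [H0,H2] ; pick H2
  add 15.0.0.0/8 -> H0 at depth 8
  add 0.0.0.0/0 -> H2 at depth 0
  add 15.118.80.0/20 -> H0 at depth 20
  del 15.118.88.15/32 (clear depth 32)
  add 115.154.50.105/32 -> H2 at depth 32
  Q 115.144.0.1: descend 011100111001 ; hops seen [H2,H2] ; pick H2
  Q 188.177.245.65: descend ε ; hops seen [H2] ; pick H2

== LOOKUPS ==
["no-route","H2","H2","H2"]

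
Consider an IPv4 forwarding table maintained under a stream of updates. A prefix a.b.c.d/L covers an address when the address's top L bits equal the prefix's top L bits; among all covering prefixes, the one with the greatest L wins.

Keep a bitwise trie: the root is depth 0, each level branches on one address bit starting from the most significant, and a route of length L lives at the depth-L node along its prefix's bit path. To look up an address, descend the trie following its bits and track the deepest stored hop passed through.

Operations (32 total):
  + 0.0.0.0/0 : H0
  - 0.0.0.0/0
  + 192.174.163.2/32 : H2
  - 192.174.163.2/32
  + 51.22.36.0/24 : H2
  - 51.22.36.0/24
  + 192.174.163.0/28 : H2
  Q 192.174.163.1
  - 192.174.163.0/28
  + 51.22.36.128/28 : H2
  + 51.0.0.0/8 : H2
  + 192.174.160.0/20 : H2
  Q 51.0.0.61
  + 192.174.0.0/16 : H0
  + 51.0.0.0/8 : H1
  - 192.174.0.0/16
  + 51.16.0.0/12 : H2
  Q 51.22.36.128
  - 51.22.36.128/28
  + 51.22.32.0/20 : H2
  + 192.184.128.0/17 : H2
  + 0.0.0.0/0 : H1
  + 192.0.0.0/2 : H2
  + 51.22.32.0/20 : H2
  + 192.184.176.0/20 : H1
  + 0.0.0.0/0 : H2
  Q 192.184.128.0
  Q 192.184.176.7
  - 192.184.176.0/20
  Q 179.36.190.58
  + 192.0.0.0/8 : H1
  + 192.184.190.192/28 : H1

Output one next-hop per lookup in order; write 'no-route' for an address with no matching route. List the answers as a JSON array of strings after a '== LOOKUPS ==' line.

Apply in order:
  + 0.0.0.0/0 (H0) depth=0
  del 0.0.0.0/0 (clear depth 0)
  + 192.174.163.2/32 (H2) depth=32
  del 192.174.163.2/32 (clear depth 32)
  + 51.22.36.0/24 (H2) depth=24
  del 51.22.36.0/24 (clear depth 24)
  + 192.174.163.0/28 (H2) depth=28
  lookup 192.174.163.1: bits 110000001010111010100011000000 walk d0:-→d1:-→d2:-→d3:-→d4:-→d5:-→d6:-→d7:-→d8:-→d9:-→d10:-→d11:-→d12:-→d13:-→d14:-→d15:-→d16:-→d17:-→d18:-→d19:-→d20:-→d21:-→d22:-→d23:-→d24:-→d25:-→d26:-→d27:-→d28:H2→d29:-→d30:- -> H2
  del 192.174.163.0/28 (clear depth 28)
  + 51.22.36.128/28 (H2) depth=28
  + 51.0.0.0/8 (H2) depth=8
  + 192.174.160.0/20 (H2) depth=20
  lookup 51.0.0.61: bits 00110011000 walk d0:-→d1:-→d2:-→d3:-→d4:-→d5:-→d6:-→d7:-→d8:H2→d9:-→d10:-→d11:- -> H2
  + 192.174.0.0/16 (H0) depth=16
  + 51.0.0.0/8 (H1) depth=8
  del 192.174.0.0/16 (clear depth 16)
  + 51.16.0.0/12 (H2) depth=12
  lookup 51.22.36.128: bits 0011001100010110001001001000 walk d0:-→d1:-→d2:-→d3:-→d4:-→d5:-→d6:-→d7:-→d8:H1→d9:-→d10:-→d11:-→d12:H2→d13:-→d14:-→d15:-→d16:-→d17:-→d18:-→d19:-→d20:-→d21:-→d22:-→d23:-→d24:-→d25:-→d26:-→d27:-→d28:H2 -> H2
  del 51.22.36.128/28 (clear depth 28)
  + 51.22.32.0/20 (H2) depth=20
  + 192.184.128.0/17 (H2) depth=17
  + 0.0.0.0/0 (H1) depth=0
  + 192.0.0.0/2 (H2) depth=2
  + 51.22.32.0/20 (H2) depth=20
  + 192.184.176.0/20 (H1) depth=20
  + 0.0.0.0/0 (H2) depth=0
  lookup 192.184.128.0: bits 110000001011100010 walk d0:H2→d1:-→d2:H2→d3:-→d4:-→d5:-→d6:-→d7:-→d8:-→d9:-→d10:-→d11:-→d12:-→d13:-→d14:-→d15:-→d16:-→d17:H2→d18:- -> H2
  lookup 192.184.176.7: bits 11000000101110001011 walk d0:H2→d1:-→d2:H2→d3:-→d4:-→d5:-→d6:-→d7:-→d8:-→d9:-→d10:-→d11:-→d12:-→d13:-→d14:-→d15:-→d16:-→d17:H2→d18:-→d19:-→d20:H1 -> H1
  del 192.184.176.0/20 (clear depth 20)
  lookup 179.36.190.58: bits 1 walk d0:H2→d1:- -> H2
  + 192.0.0.0/8 (H1) depth=8
  + 192.184.190.192/28 (H1) depth=28

== LOOKUPS ==
["H2","H2","H2","H2","H1","H2"]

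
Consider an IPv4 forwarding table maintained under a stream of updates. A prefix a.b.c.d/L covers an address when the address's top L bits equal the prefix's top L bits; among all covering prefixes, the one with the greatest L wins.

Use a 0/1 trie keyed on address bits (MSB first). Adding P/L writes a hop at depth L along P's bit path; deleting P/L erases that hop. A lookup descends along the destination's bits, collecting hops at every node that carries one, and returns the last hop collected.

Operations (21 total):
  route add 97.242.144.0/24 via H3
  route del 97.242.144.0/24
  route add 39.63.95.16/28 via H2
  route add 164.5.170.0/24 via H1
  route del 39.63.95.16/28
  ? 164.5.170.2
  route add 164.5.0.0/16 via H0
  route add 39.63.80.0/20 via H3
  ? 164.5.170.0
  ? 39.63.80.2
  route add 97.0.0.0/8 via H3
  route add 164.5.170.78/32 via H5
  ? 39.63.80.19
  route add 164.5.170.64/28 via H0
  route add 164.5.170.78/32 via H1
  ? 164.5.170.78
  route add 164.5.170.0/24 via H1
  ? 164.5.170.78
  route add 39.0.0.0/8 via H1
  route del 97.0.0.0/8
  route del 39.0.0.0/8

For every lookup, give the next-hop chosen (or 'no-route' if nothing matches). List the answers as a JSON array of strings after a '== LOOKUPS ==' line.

Apply in order:
  + 97.242.144.0/24 (H3) depth=24
  - 97.242.144.0/24 clear@24
  + 39.63.95.16/28 (H2) depth=28
  + 164.5.170.0/24 (H1) depth=24
  - 39.63.95.16/28 clear@28
  ? 164.5.170.2  path d0:-→d1:-→d2:-→d3:-→d4:-→d5:-→d6:-→d7:-→d8:-→d9:-→d10:-→d11:-→d12:-→d13:-→d14:-→d15:-→d16:-→d17:-→d18:-→d19:-→d20:-→d21:-→d22:-→d23:-→d24:H1  best=H1
  + 164.5.0.0/16 (H0) depth=16
  + 39.63.80.0/20 (H3) depth=20
  ? 164.5.170.0  path d0:-→d1:-→d2:-→d3:-→d4:-→d5:-→d6:-→d7:-→d8:-→d9:-→d10:-→d11:-→d12:-→d13:-→d14:-→d15:-→d16:H0→d17:-→d18:-→d19:-→d20:-→d21:-→d22:-→d23:-→d24:H1  best=H1
  ? 39.63.80.2  path d0:-→d1:-→d2:-→d3:-→d4:-→d5:-→d6:-→d7:-→d8:-→d9:-→d10:-→d11:-→d12:-→d13:-→d14:-→d15:-→d16:-→d17:-→d18:-→d19:-→d20:H3  best=H3
  + 97.0.0.0/8 (H3) depth=8
  + 164.5.170.78/32 (H5) depth=32
  ? 39.63.80.19  path d0:-→d1:-→d2:-→d3:-→d4:-→d5:-→d6:-→d7:-→d8:-→d9:-→d10:-→d11:-→d12:-→d13:-→d14:-→d15:-→d16:-→d17:-→d18:-→d19:-→d20:H3  best=H3
  + 164.5.170.64/28 (H0) depth=28
  + 164.5.170.78/32 (H1) depth=32
  ? 164.5.170.78  path d0:-→d1:-→d2:-→d3:-→d4:-→d5:-→d6:-→d7:-→d8:-→d9:-→d10:-→d11:-→d12:-→d13:-→d14:-→d15:-→d16:H0→d17:-→d18:-→d19:-→d20:-→d21:-→d22:-→d23:-→d24:H1→d25:-→d26:-→d27:-→d28:H0→d29:-→d30:-→d31:-→d32:H1  best=H1
  + 164.5.170.0/24 (H1) depth=24
  ? 164.5.170.78  path d0:-→d1:-→d2:-→d3:-→d4:-→d5:-→d6:-→d7:-→d8:-→d9:-→d10:-→d11:-→d12:-→d13:-→d14:-→d15:-→d16:H0→d17:-→d18:-→d19:-→d20:-→d21:-→d22:-→d23:-→d24:H1→d25:-→d26:-→d27:-→d28:H0→d29:-→d30:-→d31:-→d32:H1  best=H1
  + 39.0.0.0/8 (H1) depth=8
  - 97.0.0.0/8 clear@8
  - 39.0.0.0/8 clear@8

== LOOKUPS ==
["H1","H1","H3","H3","H1","H1"]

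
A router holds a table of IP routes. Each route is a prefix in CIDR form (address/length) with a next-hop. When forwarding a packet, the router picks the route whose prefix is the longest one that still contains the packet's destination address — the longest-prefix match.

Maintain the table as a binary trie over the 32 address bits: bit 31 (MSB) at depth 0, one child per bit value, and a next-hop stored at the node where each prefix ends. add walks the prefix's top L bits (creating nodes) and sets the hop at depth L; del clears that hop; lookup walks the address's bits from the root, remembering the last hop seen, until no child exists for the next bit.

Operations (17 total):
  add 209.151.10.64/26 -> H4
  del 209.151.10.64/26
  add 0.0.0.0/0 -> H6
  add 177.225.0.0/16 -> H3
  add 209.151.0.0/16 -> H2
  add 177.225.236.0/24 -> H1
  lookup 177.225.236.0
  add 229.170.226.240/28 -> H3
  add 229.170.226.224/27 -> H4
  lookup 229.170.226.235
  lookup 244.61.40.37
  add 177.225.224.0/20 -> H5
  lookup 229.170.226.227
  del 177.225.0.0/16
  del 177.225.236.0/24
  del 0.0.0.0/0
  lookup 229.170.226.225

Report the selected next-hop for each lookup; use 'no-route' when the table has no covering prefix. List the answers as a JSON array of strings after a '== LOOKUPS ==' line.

Apply in order:
  add 209.151.10.64/26 -> H4 at depth 26
  - 209.151.10.64/26 clear@26
  add 0.0.0.0/0 -> H6 at depth 0
  add 177.225.0.0/16 -> H3 at depth 16
  add 209.151.0.0/16 -> H2 at depth 16
  add 177.225.236.0/24 -> H1 at depth 24
  lookup 177.225.236.0: bits 101100011110000111101100 walk d0:H6→d1:-→d2:-→d3:-→d4:-→d5:-→d6:-→d7:-→d8:-→d9:-→d10:-→d11:-→d12:-→d13:-→d14:-→d15:-→d16:H3→d17:-→d18:-→d19:-→d20:-→d21:-→d22:-→d23:-→d24:H1 -> H1
  add 229.170.226.240/28 -> H3 at depth 28
  add 229.170.226.224/27 -> H4 at depth 27
  lookup 229.170.226.235: bits 111001011010101011100010111 walk d0:H6→d1:-→d2:-→d3:-→d4:-→d5:-→d6:-→d7:-→d8:-→d9:-→d10:-→d11:-→d12:-→d13:-→d14:-→d15:-→d16:-→d17:-→d18:-→d19:-→d20:-→d21:-→d22:-→d23:-→d24:-→d25:-→d26:-→d27:H4 -> H4
  lookup 244.61.40.37: bits 111 walk d0:H6→d1:-→d2:-→d3:- -> H6
  add 177.225.224.0/20 -> H5 at depth 20
  lookup 229.170.226.227: bits 111001011010101011100010111 walk d0:H6→d1:-→d2:-→d3:-→d4:-→d5:-→d6:-→d7:-→d8:-→d9:-→d10:-→d11:-→d12:-→d13:-→d14:-→d15:-→d16:-→d17:-→d18:-→d19:-→d20:-→d21:-→d22:-→d23:-→d24:-→d25:-→d26:-→d27:H4 -> H4
  - 177.225.0.0/16 clear@16
  - 177.225.236.0/24 clear@24
  - 0.0.0.0/0 clear@0
  lookup 229.170.226.225: bits 111001011010101011100010111 walk d0:-→d1:-→d2:-→d3:-→d4:-→d5:-→d6:-→d7:-→d8:-→d9:-→d10:-→d11:-→d12:-→d13:-→d14:-→d15:-→d16:-→d17:-→d18:-→d19:-→d20:-→d21:-→d22:-→d23:-→d24:-→d25:-→d26:-→d27:H4 -> H4

== LOOKUPS ==
["H1","H4","H6","H4","H4"]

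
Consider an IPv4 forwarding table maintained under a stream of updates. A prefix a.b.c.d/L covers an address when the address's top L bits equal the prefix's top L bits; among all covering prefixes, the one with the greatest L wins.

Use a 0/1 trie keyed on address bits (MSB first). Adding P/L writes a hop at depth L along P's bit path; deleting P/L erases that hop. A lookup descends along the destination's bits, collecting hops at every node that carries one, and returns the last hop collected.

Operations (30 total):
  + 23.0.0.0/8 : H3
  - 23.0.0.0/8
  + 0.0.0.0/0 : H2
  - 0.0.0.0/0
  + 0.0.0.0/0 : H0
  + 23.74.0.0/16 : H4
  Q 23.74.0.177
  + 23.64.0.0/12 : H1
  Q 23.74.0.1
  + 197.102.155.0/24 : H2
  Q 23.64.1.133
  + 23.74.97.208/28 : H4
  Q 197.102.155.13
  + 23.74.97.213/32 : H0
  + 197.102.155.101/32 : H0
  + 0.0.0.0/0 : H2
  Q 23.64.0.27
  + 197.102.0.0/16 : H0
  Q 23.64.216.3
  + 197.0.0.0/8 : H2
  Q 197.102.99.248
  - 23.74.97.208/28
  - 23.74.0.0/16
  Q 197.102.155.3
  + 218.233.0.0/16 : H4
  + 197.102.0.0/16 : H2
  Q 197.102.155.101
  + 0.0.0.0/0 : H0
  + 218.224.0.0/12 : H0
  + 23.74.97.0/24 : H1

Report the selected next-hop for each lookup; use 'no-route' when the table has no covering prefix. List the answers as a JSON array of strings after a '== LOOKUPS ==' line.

Apply in order:
  add 23.0.0.0/8 -> H3 at depth 8
  del 23.0.0.0/8 (clear depth 8)
  add 0.0.0.0/0 -> H2 at depth 0
  del 0.0.0.0/0 (clear depth 0)
  add 0.0.0.0/0 -> H0 at depth 0
  add 23.74.0.0/16 -> H4 at depth 16
  lookup 23.74.0.177: bits 0001011101001010 walk d0:H0→d1:-→d2:-→d3:-→d4:-→d5:-→d6:-→d7:-→d8:-→d9:-→d10:-→d11:-→d12:-→d13:-→d14:-→d15:-→d16:H4 -> H4
  add 23.64.0.0/12 -> H1 at depth 12
  lookup 23.74.0.1: bits 0001011101001010 walk d0:H0→d1:-→d2:-→d3:-→d4:-→d5:-→d6:-→d7:-→d8:-→d9:-→d10:-→d11:-→d12:H1→d13:-→d14:-→d15:-→d16:H4 -> H4
  add 197.102.155.0/24 -> H2 at depth 24
  lookup 23.64.1.133: bits 000101110100 walk d0:H0→d1:-→d2:-→d3:-→d4:-→d5:-→d6:-→d7:-→d8:-→d9:-→d10:-→d11:-→d12:H1 -> H1
  add 23.74.97.208/28 -> H4 at depth 28
  lookup 197.102.155.13: bits 110001010110011010011011 walk d0:H0→d1:-→d2:-→d3:-→d4:-→d5:-→d6:-→d7:-→d8:-→d9:-→d10:-→d11:-→d12:-→d13:-→d14:-→d15:-→d16:-→d17:-→d18:-→d19:-→d20:-→d21:-→d22:-→d23:-→d24:H2 -> H2
  add 23.74.97.213/32 -> H0 at depth 32
  add 197.102.155.101/32 -> H0 at depth 32
  add 0.0.0.0/0 -> H2 at depth 0
  lookup 23.64.0.27: bits 000101110100 walk d0:H2→d1:-→d2:-→d3:-→d4:-→d5:-→d6:-→d7:-→d8:-→d9:-→d10:-→d11:-→d12:H1 -> H1
  add 197.102.0.0/16 -> H0 at depth 16
  lookup 23.64.216.3: bits 000101110100 walk d0:H2→d1:-→d2:-→d3:-→d4:-→d5:-→d6:-→d7:-→d8:-→d9:-→d10:-→d11:-→d12:H1 -> H1
  add 197.0.0.0/8 -> H2 at depth 8
  lookup 197.102.99.248: bits 1100010101100110 walk d0:H2→d1:-→d2:-→d3:-→d4:-→d5:-→d6:-→d7:-→d8:H2→d9:-→d10:-→d11:-→d12:-→d13:-→d14:-→d15:-→d16:H0 -> H0
  del 23.74.97.208/28 (clear depth 28)
  del 23.74.0.0/16 (clear depth 16)
  lookup 197.102.155.3: bits 1100010101100110100110110 walk d0:H2→d1:-→d2:-→d3:-→d4:-→d5:-→d6:-→d7:-→d8:H2→d9:-→d10:-→d11:-→d12:-→d13:-→d14:-→d15:-→d16:H0→d17:-→d18:-→d19:-→d20:-→d21:-→d22:-→d23:-→d24:H2→d25:- -> H2
  add 218.233.0.0/16 -> H4 at depth 16
  add 197.102.0.0/16 -> H2 at depth 16
  lookup 197.102.155.101: bits 11000101011001101001101101100101 walk d0:H2→d1:-→d2:-→d3:-→d4:-→d5:-→d6:-→d7:-→d8:H2→d9:-→d10:-→d11:-→d12:-→d13:-→d14:-→d15:-→d16:H2→d17:-→d18:-→d19:-→d20:-→d21:-→d22:-→d23:-→d24:H2→d25:-→d26:-→d27:-→d28:-→d29:-→d30:-→d31:-→d32:H0 -> H0
  add 0.0.0.0/0 -> H0 at depth 0
  add 218.224.0.0/12 -> H0 at depth 12
  add 23.74.97.0/24 -> H1 at depth 24

== LOOKUPS ==
["H4","H4","H1","H2","H1","H1","H0","H2","H0"]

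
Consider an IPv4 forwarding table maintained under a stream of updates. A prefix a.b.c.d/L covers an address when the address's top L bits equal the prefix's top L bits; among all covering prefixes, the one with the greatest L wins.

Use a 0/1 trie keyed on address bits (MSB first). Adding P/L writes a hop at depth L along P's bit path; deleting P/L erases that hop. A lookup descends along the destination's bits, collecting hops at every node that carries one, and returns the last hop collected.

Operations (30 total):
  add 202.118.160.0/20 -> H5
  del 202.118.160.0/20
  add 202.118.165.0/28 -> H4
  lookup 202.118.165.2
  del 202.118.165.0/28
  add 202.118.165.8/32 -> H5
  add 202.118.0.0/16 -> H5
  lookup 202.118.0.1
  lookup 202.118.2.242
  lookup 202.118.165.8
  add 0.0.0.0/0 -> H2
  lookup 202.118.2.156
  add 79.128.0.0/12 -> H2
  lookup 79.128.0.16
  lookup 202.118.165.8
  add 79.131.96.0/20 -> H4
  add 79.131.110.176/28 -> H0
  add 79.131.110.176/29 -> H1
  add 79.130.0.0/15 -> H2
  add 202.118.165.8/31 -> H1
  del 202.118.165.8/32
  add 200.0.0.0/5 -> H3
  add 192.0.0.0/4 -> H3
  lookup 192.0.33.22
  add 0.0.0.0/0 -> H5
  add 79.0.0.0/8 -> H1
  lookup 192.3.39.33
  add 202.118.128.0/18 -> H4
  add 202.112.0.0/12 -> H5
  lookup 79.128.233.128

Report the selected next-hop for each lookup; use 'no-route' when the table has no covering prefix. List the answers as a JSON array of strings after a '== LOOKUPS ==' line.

Apply in order:
  add 202.118.160.0/20 -> H5 at depth 20
  - 202.118.160.0/20 clear@20
  add 202.118.165.0/28 -> H4 at depth 28
  ? 202.118.165.2  path d0:-→d1:-→d2:-→d3:-→d4:-→d5:-→d6:-→d7:-→d8:-→d9:-→d10:-→d11:-→d12:-→d13:-→d14:-→d15:-→d16:-→d17:-→d18:-→d19:-→d20:-→d21:-→d22:-→d23:-→d24:-→d25:-→d26:-→d27:-→d28:H4  best=H4
  - 202.118.165.0/28 clear@28
  add 202.118.165.8/32 -> H5 at depth 32
  add 202.118.0.0/16 -> H5 at depth 16
  ? 202.118.0.1  path d0:-→d1:-→d2:-→d3:-→d4:-→d5:-→d6:-→d7:-→d8:-→d9:-→d10:-→d11:-→d12:-→d13:-→d14:-→d15:-→d16:H5  best=H5
  ? 202.118.2.242  path d0:-→d1:-→d2:-→d3:-→d4:-→d5:-→d6:-→d7:-→d8:-→d9:-→d10:-→d11:-→d12:-→d13:-→d14:-→d15:-→d16:H5  best=H5
  ? 202.118.165.8  path d0:-→d1:-→d2:-→d3:-→d4:-→d5:-→d6:-→d7:-→d8:-→d9:-→d10:-→d11:-→d12:-→d13:-→d14:-→d15:-→d16:H5→d17:-→d18:-→d19:-→d20:-→d21:-→d22:-→d23:-→d24:-→d25:-→d26:-→d27:-→d28:-→d29:-→d30:-→d31:-→d32:H5  best=H5
  add 0.0.0.0/0 -> H2 at depth 0
  ? 202.118.2.156  path d0:H2→d1:-→d2:-→d3:-→d4:-→d5:-→d6:-→d7:-→d8:-→d9:-→d10:-→d11:-→d12:-→d13:-→d14:-→d15:-→d16:H5  best=H5
  add 79.128.0.0/12 -> H2 at depth 12
  ? 79.128.0.16  path d0:H2→d1:-→d2:-→d3:-→d4:-→d5:-→d6:-→d7:-→d8:-→d9:-→d10:-→d11:-→d12:H2  best=H2
  ? 202.118.165.8  path d0:H2→d1:-→d2:-→d3:-→d4:-→d5:-→d6:-→d7:-→d8:-→d9:-→d10:-→d11:-→d12:-→d13:-→d14:-→d15:-→d16:H5→d17:-→d18:-→d19:-→d20:-→d21:-→d22:-→d23:-→d24:-→d25:-→d26:-→d27:-→d28:-→d29:-→d30:-→d31:-→d32:H5  best=H5
  add 79.131.96.0/20 -> H4 at depth 20
  add 79.131.110.176/28 -> H0 at depth 28
  add 79.131.110.176/29 -> H1 at depth 29
  add 79.130.0.0/15 -> H2 at depth 15
  add 202.118.165.8/31 -> H1 at depth 31
  - 202.118.165.8/32 clear@32
  add 200.0.0.0/5 -> H3 at depth 5
  add 192.0.0.0/4 -> H3 at depth 4
  ? 192.0.33.22  path d0:H2→d1:-→d2:-→d3:-→d4:H3  best=H3
  add 0.0.0.0/0 -> H5 at depth 0
  add 79.0.0.0/8 -> H1 at depth 8
  ? 192.3.39.33  path d0:H5→d1:-→d2:-→d3:-→d4:H3  best=H3
  add 202.118.128.0/18 -> H4 at depth 18
  add 202.112.0.0/12 -> H5 at depth 12
  ? 79.128.233.128  path d0:H5→d1:-→d2:-→d3:-→d4:-→d5:-→d6:-→d7:-→d8:H1→d9:-→d10:-→d11:-→d12:H2→d13:-→d14:-  best=H2

== LOOKUPS ==
["H4","H5","H5","H5","H5","H2","H5","H3","H3","H2"]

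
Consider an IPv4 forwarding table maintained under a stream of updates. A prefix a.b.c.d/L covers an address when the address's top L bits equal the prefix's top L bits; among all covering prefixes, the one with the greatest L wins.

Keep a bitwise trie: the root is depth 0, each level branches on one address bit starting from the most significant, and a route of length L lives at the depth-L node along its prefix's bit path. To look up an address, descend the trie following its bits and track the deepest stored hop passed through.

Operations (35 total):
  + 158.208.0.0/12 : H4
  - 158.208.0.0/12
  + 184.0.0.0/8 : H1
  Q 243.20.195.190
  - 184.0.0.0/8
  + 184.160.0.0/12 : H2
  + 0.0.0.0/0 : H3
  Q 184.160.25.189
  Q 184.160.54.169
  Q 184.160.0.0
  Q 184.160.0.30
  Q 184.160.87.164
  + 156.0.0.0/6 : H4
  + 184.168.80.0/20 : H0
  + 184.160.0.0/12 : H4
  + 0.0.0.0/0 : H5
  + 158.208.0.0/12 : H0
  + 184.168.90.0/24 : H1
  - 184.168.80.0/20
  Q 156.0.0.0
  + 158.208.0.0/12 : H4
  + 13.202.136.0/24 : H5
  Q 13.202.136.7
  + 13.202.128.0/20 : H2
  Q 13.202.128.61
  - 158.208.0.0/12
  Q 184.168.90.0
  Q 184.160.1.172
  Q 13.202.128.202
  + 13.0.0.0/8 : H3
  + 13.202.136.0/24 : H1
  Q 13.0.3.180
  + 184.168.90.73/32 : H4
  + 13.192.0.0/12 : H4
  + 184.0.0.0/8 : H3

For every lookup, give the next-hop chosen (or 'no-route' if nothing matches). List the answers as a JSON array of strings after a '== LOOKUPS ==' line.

Apply in order:
  + 158.208.0.0/12 (H4) depth=12
  del 158.208.0.0/12 (clear depth 12)
  + 184.0.0.0/8 (H1) depth=8
  Q 243.20.195.190: descend 1 ; hops seen [∅] ; pick no-route
  del 184.0.0.0/8 (clear depth 8)
  + 184.160.0.0/12 (H2) depth=12
  + 0.0.0.0/0 (H3) depth=0
  Q 184.160.25.189: descend 101110001010 ; hops seen [H3,H2] ; pick H2
  Q 184.160.54.169: descend 101110001010 ; hops seen [H3,H2] ; pick H2
  Q 184.160.0.0: descend 101110001010 ; hops seen [H3,H2] ; pick H2
  Q 184.160.0.30: descend 101110001010 ; hops seen [H3,H2] ; pick H2
  Q 184.160.87.164: descend 101110001010 ; hops seen [H3,H2] ; pick H2
  + 156.0.0.0/6 (H4) depth=6
  + 184.168.80.0/20 (H0) depth=20
  + 184.160.0.0/12 (H4) depth=12
  + 0.0.0.0/0 (H5) depth=0
  + 158.208.0.0/12 (H0) depth=12
  + 184.168.90.0/24 (H1) depth=24
  del 184.168.80.0/20 (clear depth 20)
  Q 156.0.0.0: descend 100111 ; hops seen [H5,H4] ; pick H4
  + 158.208.0.0/12 (H4) depth=12
  + 13.202.136.0/24 (H5) depth=24
  Q 13.202.136.7: descend 000011011100101010001000 ; hops seen [H5,H5] ; pick H5
  + 13.202.128.0/20 (H2) depth=20
  Q 13.202.128.61: descend 00001101110010101000 ; hops seen [H5,H2] ; pick H2
  del 158.208.0.0/12 (clear depth 12)
  Q 184.168.90.0: descend 101110001010100001011010 ; hops seen [H5,H4,H1] ; pick H1
  Q 184.160.1.172: descend 101110001010 ; hops seen [H5,H4] ; pick H4
  Q 13.202.128.202: descend 00001101110010101000 ; hops seen [H5,H2] ; pick H2
  + 13.0.0.0/8 (H3) depth=8
  + 13.202.136.0/24 (H1) depth=24
  Q 13.0.3.180: descend 00001101 ; hops seen [H5,H3] ; pick H3
  + 184.168.90.73/32 (H4) depth=32
  + 13.192.0.0/12 (H4) depth=12
  + 184.0.0.0/8 (H3) depth=8

== LOOKUPS ==
["no-route","H2","H2","H2","H2","H2","H4","H5","H2","H1","H4","H2","H3"]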